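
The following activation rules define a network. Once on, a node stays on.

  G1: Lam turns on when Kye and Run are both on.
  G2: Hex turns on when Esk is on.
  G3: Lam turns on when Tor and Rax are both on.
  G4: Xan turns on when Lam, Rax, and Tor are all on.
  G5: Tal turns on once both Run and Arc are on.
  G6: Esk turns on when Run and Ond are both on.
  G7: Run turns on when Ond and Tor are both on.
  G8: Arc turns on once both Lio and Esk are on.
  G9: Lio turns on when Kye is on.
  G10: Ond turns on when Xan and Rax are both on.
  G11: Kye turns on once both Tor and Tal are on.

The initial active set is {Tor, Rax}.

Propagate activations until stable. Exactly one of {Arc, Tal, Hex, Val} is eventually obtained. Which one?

G3: Tor and Rax on → Lam on.
Lam, Rax, and Tor are on, so Xan turns on (G4).
Xan and Rax are on, so Ond turns on (G10).
Ond and Tor are on, so Run turns on (G7).
G6: Run and Ond on → Esk on.
Esk is on, so Hex turns on (G2).
No rule produces Val, and it is not given. Tal would need Run and Arc (G5), but Arc never turns on. Arc would need Lio and Esk (G8), but Lio never turns on.

Hex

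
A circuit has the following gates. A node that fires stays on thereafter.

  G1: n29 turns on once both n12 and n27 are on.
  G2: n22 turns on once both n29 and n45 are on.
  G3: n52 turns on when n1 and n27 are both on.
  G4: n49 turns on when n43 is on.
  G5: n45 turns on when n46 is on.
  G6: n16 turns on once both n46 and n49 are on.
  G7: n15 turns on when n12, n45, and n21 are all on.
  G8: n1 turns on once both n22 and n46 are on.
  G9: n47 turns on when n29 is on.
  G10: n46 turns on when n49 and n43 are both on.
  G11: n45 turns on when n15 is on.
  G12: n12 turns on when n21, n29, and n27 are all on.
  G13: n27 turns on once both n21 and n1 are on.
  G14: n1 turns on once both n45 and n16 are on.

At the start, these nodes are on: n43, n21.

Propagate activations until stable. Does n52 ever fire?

G4: n43 on → n49 on.
G10: n49 and n43 on → n46 on.
G6: n46 and n49 on → n16 on.
n46 is on, so n45 turns on (G5).
n45 and n16 are on, so n1 turns on (G14).
G13: n21 and n1 on → n27 on.
n1 and n27 are on, so n52 turns on (G3).

Yes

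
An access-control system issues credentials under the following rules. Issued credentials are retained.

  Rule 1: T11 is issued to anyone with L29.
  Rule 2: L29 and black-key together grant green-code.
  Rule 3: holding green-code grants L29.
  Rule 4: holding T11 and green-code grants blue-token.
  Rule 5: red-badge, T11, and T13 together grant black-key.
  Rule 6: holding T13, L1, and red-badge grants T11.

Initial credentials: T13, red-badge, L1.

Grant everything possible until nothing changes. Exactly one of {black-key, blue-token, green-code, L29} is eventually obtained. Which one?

black-key

Holding T13, L1, and red-badge grants T11 (Rule 6).
Holding red-badge, T11, and T13 grants black-key (Rule 5).
green-code would need L29 and black-key (Rule 2), but L29 is never granted. blue-token would need T11 and green-code (Rule 4), but green-code is never granted. L29 would need green-code (Rule 3), but green-code is never granted.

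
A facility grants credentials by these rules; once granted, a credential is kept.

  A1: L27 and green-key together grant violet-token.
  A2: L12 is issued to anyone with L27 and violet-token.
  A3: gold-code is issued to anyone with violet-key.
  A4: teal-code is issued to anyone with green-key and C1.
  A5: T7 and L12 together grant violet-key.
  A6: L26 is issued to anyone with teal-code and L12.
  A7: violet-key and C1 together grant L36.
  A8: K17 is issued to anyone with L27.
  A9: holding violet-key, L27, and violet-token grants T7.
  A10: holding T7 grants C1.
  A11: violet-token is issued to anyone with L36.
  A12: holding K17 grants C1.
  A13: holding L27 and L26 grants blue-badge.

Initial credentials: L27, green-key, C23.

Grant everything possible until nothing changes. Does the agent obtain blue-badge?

Holding L27 grants K17 (A8).
Holding L27 and green-key grants violet-token (A1).
Holding K17 grants C1 (A12).
Holding L27 and violet-token grants L12 (A2).
Holding green-key and C1 grants teal-code (A4).
Holding teal-code and L12 grants L26 (A6).
Holding L27 and L26 grants blue-badge (A13).

Yes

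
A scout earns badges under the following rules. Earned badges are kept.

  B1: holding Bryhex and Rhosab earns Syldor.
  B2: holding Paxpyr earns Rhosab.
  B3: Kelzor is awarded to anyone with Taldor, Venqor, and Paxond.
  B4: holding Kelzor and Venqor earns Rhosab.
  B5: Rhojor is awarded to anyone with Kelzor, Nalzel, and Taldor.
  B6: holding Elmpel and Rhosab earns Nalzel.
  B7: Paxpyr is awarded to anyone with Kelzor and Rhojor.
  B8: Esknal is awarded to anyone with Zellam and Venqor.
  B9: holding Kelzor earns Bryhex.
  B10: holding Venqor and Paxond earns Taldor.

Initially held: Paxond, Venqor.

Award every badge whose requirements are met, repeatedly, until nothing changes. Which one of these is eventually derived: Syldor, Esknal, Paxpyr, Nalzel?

Syldor

With Venqor and Paxond, Taldor is earned (B10).
With Taldor, Venqor, and Paxond, Kelzor is earned (B3).
With Kelzor, Bryhex is earned (B9).
With Kelzor and Venqor, Rhosab is earned (B4).
With Bryhex and Rhosab, Syldor is earned (B1).
Nalzel would need Elmpel and Rhosab (B6), but Elmpel is never earned. Esknal would need Zellam and Venqor (B8), but Zellam is never earned. Paxpyr would need Kelzor and Rhojor (B7), but Rhojor is never earned.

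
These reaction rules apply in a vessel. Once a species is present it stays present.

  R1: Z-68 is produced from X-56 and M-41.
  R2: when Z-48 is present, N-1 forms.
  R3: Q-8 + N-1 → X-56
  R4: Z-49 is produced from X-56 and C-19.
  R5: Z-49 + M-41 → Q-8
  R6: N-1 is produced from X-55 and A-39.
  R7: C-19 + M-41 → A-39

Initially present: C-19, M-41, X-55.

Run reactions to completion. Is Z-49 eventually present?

Z-49 would need X-56 and C-19 (R4), but X-56 never forms.

No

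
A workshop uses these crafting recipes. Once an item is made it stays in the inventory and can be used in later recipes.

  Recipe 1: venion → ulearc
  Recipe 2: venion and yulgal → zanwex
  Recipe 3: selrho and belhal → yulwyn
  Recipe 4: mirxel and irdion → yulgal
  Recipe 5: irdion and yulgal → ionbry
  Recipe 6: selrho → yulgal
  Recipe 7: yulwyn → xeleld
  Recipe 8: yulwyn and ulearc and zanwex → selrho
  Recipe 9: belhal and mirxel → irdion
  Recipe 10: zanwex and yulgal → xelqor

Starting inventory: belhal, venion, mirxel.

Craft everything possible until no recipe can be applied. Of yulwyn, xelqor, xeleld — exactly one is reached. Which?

belhal and mirxel → irdion (Recipe 9).
Using Recipe 4, mirxel and irdion make yulgal.
Using Recipe 2, venion and yulgal make zanwex.
Using Recipe 10, zanwex and yulgal make xelqor.
xeleld would need yulwyn (Recipe 7), but yulwyn is never obtained. yulwyn would need selrho and belhal (Recipe 3), but selrho is never obtained.

xelqor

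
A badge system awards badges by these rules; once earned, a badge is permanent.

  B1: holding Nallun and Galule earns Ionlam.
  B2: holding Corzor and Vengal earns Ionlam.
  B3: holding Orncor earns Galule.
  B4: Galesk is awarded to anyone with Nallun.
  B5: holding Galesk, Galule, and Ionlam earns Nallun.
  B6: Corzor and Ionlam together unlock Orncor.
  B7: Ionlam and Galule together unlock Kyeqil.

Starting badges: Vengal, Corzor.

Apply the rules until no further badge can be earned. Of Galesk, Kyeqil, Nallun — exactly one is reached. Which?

With Corzor and Vengal, Ionlam is earned (B2).
With Corzor and Ionlam, Orncor is earned (B6).
With Orncor, Galule is earned (B3).
With Ionlam and Galule, Kyeqil is earned (B7).
Nallun would need Galesk, Galule, and Ionlam (B5), but Galesk is never earned. Galesk would need Nallun (B4), but Nallun is never earned.

Kyeqil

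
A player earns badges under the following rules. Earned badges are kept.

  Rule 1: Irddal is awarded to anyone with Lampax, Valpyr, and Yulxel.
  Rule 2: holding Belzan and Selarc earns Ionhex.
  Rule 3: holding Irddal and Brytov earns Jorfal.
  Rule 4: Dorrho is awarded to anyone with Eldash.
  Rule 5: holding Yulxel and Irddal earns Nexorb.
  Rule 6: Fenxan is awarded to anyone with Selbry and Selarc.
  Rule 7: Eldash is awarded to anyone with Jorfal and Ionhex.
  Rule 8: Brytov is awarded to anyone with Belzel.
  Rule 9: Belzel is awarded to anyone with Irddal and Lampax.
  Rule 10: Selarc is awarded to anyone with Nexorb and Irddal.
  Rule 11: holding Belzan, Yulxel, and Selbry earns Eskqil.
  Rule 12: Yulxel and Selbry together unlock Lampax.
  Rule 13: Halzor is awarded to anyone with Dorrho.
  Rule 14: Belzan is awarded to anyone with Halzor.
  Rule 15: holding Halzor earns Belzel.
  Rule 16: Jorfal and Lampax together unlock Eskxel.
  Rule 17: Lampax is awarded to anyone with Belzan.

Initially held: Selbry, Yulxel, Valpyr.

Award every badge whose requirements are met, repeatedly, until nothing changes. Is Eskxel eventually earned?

Yes

With Yulxel and Selbry, Lampax is earned (Rule 12).
With Lampax, Valpyr, and Yulxel, Irddal is earned (Rule 1).
With Irddal and Lampax, Belzel is earned (Rule 9).
With Belzel, Brytov is earned (Rule 8).
With Irddal and Brytov, Jorfal is earned (Rule 3).
With Jorfal and Lampax, Eskxel is earned (Rule 16).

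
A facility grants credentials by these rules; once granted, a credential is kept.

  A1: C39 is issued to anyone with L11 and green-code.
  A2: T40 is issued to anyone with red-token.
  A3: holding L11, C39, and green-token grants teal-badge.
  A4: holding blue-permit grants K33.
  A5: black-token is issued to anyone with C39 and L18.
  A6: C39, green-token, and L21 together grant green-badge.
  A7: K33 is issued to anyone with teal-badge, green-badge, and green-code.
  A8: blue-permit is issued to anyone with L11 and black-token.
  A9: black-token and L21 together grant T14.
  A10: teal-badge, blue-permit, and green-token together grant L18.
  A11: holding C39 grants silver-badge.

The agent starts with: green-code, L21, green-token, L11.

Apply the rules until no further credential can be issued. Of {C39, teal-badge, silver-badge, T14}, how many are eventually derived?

3

Holding L11 and green-code grants C39 (A1).
Holding C39 grants silver-badge (A11).
Holding L11, C39, and green-token grants teal-badge (A3).
C39: reached.
teal-badge: reached.
silver-badge: reached.
T14 would need black-token and L21 (A9), but black-token is never granted.
Reached: C39, teal-badge, and silver-badge — 3 of the 4.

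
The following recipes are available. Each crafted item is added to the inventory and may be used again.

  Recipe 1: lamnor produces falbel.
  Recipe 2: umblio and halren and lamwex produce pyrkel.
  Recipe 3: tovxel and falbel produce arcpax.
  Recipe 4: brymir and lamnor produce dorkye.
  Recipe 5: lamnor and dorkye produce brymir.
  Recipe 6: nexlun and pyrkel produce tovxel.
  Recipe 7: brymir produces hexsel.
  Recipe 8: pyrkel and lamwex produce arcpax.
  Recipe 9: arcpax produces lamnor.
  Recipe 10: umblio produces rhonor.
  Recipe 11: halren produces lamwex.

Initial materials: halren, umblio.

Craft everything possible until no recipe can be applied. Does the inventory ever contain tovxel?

No

tovxel would need nexlun and pyrkel (Recipe 6), but nexlun is never obtained.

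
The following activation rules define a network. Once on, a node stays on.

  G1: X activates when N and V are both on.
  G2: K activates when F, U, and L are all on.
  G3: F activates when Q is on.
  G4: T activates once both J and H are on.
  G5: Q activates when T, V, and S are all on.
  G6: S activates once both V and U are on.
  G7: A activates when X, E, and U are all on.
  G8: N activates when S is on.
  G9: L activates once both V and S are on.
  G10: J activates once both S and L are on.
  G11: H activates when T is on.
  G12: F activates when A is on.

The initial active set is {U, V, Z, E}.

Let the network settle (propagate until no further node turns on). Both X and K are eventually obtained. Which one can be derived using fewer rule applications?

X

X: G6: V and U on → S on. S is on, so N activates (G8). G1: N and V on → X on. [3 rule applications]
K: V and U are on, so S activates (G6). S is on, so N activates (G8). V and S are on, so L activates (G9). N and V are on, so X activates (G1). G7: X, E, and U on → A on. A is on, so F activates (G12). G2: F, U, and L on → K on. [7 rule applications]
X needs fewer.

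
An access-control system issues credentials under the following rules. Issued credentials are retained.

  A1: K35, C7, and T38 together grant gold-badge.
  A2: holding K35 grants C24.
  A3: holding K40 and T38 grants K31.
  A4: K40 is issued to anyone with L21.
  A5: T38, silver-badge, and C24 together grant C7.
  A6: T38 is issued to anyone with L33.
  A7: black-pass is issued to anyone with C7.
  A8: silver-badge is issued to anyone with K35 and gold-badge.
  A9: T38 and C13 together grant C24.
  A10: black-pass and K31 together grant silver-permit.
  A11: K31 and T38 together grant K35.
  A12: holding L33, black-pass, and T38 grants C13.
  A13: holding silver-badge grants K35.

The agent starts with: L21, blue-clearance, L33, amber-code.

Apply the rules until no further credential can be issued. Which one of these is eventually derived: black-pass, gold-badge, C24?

C24

Holding L21 grants K40 (A4).
Holding L33 grants T38 (A6).
Holding K40 and T38 grants K31 (A3).
Holding K31 and T38 grants K35 (A11).
Holding K35 grants C24 (A2).
black-pass would need C7 (A7), but C7 is never granted. gold-badge would need K35, C7, and T38 (A1), but C7 is never granted.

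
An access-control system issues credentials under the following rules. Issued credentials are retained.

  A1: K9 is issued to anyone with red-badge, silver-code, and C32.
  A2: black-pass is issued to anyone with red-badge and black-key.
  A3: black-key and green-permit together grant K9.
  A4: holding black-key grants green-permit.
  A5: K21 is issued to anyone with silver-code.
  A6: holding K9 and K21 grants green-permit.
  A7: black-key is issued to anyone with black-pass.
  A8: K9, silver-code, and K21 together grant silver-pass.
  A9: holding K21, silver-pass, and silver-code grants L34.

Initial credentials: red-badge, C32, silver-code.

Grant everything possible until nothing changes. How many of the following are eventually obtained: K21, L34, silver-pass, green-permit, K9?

5

Holding silver-code grants K21 (A5).
Holding red-badge, silver-code, and C32 grants K9 (A1).
Holding K9, silver-code, and K21 grants silver-pass (A8).
Holding K9 and K21 grants green-permit (A6).
Holding K21, silver-pass, and silver-code grants L34 (A9).
K21: reached.
L34: reached.
silver-pass: reached.
green-permit: reached.
K9: reached.
All 5 are reached.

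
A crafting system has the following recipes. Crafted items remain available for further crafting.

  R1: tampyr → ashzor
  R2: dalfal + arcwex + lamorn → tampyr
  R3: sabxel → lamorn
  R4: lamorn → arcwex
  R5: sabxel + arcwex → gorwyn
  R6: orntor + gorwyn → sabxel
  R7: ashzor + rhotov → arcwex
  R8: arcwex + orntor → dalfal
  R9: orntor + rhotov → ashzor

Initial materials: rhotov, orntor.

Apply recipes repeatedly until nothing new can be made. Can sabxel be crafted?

sabxel would need orntor and gorwyn (R6), but gorwyn is never obtained.

No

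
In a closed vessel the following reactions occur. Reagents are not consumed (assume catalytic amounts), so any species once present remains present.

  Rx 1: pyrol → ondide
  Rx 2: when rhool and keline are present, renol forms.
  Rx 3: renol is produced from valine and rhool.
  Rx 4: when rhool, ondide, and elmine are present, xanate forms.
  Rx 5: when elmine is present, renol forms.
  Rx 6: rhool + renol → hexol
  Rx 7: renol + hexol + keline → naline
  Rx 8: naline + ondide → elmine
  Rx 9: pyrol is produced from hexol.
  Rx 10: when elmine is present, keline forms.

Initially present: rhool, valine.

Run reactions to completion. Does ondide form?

Yes

valine and rhool present → renol forms (Rx 3).
rhool and renol present → hexol forms (Rx 6).
hexol present → pyrol forms (Rx 9).
pyrol present → ondide forms (Rx 1).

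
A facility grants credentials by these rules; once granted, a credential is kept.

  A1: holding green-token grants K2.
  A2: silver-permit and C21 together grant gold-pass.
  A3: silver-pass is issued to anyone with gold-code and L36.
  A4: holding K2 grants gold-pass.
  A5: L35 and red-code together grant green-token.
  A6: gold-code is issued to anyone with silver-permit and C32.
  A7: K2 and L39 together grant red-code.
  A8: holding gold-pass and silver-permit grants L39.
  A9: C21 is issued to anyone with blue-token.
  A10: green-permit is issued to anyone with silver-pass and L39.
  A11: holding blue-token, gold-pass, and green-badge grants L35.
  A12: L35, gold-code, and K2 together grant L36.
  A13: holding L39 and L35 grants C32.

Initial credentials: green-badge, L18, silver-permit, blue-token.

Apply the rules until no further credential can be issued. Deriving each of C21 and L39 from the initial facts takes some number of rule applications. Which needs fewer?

C21

C21: Holding blue-token grants C21 (A9). [1 rule application]
L39: Holding blue-token grants C21 (A9). Holding silver-permit and C21 grants gold-pass (A2). Holding gold-pass and silver-permit grants L39 (A8). [3 rule applications]
C21 needs fewer.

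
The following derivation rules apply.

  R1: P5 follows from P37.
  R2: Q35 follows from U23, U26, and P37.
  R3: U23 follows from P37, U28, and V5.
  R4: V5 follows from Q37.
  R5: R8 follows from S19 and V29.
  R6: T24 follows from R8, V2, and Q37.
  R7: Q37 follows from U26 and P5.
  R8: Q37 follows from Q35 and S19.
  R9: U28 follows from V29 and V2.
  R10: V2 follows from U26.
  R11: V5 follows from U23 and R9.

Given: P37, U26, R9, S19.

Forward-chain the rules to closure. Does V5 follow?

From P37, R1 gives P5.
U26 and P5 hold, so Q37 follows (R7).
Q37 holds, so V5 follows (R4).

Yes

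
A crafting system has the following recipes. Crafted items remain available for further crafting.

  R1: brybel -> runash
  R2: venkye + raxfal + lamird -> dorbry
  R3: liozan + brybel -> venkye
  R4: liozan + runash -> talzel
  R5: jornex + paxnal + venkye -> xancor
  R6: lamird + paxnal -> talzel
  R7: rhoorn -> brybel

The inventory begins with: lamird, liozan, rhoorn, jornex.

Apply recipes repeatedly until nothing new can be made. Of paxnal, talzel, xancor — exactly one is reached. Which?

talzel

rhoorn -> brybel (R7).
brybel -> runash (R1).
Using R4, liozan and runash make talzel.
No rule produces paxnal, and it is not given. xancor would need jornex, paxnal, and venkye (R5), but paxnal is never obtained.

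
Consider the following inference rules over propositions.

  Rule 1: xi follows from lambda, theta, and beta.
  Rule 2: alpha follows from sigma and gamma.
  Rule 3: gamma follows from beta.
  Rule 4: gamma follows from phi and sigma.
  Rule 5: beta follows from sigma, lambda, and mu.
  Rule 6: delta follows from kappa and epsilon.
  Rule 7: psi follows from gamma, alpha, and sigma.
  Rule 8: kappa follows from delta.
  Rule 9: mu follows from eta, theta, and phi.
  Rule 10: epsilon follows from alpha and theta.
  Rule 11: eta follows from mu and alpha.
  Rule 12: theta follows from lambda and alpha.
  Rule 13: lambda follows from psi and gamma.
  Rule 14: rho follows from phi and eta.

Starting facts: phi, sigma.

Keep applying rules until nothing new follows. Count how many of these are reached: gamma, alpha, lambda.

phi and sigma hold, so gamma follows (Rule 4).
From sigma and gamma, Rule 2 gives alpha.
From gamma, alpha, and sigma, Rule 7 gives psi.
psi and gamma hold, so lambda follows (Rule 13).
gamma: reached.
alpha: reached.
lambda: reached.
All 3 are reached.

3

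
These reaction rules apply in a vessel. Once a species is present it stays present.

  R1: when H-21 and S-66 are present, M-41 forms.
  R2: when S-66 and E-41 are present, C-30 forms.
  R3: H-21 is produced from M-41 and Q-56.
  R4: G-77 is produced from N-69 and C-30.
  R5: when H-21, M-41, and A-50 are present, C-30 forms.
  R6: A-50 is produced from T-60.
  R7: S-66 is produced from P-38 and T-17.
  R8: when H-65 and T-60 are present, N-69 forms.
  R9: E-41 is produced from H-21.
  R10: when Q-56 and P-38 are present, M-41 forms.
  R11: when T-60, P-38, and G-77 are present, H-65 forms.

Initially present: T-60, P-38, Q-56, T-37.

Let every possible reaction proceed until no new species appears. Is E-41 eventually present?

Q-56 and P-38 present → M-41 forms (R10).
M-41 and Q-56 present → H-21 forms (R3).
H-21 present → E-41 forms (R9).

Yes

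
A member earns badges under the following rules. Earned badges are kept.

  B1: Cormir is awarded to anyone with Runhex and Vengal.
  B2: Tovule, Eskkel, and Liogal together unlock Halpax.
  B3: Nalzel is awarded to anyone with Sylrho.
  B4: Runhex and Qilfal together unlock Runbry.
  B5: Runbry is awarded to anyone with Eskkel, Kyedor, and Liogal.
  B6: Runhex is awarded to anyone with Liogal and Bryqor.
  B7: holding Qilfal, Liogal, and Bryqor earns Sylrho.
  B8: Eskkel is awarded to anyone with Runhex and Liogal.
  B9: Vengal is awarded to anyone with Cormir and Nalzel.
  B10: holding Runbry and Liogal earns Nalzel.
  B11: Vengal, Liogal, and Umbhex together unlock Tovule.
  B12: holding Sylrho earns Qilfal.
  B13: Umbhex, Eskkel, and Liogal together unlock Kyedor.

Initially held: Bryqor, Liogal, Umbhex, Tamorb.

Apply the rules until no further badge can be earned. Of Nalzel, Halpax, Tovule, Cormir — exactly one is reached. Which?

With Liogal and Bryqor, Runhex is earned (B6).
With Runhex and Liogal, Eskkel is earned (B8).
With Umbhex, Eskkel, and Liogal, Kyedor is earned (B13).
With Eskkel, Kyedor, and Liogal, Runbry is earned (B5).
With Runbry and Liogal, Nalzel is earned (B10).
Halpax would need Tovule, Eskkel, and Liogal (B2), but Tovule is never earned. Cormir would need Runhex and Vengal (B1), but Vengal is never earned. Tovule would need Vengal, Liogal, and Umbhex (B11), but Vengal is never earned.

Nalzel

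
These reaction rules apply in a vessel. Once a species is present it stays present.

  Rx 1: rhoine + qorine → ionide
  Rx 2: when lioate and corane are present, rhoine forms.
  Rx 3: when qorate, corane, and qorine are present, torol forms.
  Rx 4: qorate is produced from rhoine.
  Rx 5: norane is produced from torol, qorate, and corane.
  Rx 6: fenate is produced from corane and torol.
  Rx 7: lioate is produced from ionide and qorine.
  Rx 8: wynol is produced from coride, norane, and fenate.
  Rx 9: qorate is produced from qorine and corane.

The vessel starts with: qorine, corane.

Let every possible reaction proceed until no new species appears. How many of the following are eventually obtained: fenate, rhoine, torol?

qorine and corane present → qorate forms (Rx 9).
qorate, corane, and qorine present → torol forms (Rx 3).
corane and torol present → fenate forms (Rx 6).
fenate: reached.
rhoine would need lioate and corane (Rx 2), but lioate never forms.
torol: reached.
Reached: fenate and torol — 2 of the 3.

2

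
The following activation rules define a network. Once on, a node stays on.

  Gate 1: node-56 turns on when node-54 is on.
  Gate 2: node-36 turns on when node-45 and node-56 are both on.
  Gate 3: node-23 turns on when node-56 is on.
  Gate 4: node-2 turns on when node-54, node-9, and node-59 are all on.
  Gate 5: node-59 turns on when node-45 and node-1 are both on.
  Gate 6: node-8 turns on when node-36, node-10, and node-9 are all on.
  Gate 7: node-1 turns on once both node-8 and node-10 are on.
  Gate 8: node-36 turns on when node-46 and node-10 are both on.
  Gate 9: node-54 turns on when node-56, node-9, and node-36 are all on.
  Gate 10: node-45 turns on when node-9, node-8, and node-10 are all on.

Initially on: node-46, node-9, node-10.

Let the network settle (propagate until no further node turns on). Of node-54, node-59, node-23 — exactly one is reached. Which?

node-59

Gate 8: node-46 and node-10 on → node-36 on.
node-36, node-10, and node-9 are on, so node-8 turns on (Gate 6).
node-9, node-8, and node-10 are on, so node-45 turns on (Gate 10).
Gate 7: node-8 and node-10 on → node-1 on.
Gate 5: node-45 and node-1 on → node-59 on.
node-54 would need node-56, node-9, and node-36 (Gate 9), but node-56 never turns on. node-23 would need node-56 (Gate 3), but node-56 never turns on.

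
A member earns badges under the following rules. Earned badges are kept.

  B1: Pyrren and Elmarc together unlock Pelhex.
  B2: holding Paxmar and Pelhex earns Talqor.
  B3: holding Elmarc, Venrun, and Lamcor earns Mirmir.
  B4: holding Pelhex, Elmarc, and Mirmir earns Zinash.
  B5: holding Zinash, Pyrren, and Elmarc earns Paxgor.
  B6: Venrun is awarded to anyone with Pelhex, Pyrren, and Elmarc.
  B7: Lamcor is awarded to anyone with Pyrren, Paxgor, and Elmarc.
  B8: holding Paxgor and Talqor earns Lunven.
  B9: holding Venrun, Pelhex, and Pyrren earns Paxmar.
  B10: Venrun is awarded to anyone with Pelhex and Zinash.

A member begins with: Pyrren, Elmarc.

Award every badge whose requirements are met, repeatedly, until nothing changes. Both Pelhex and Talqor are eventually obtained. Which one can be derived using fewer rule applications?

Pelhex

Pelhex: With Pyrren and Elmarc, Pelhex is earned (B1). [1 rule application]
Talqor: With Pyrren and Elmarc, Pelhex is earned (B1). With Pelhex, Pyrren, and Elmarc, Venrun is earned (B6). With Venrun, Pelhex, and Pyrren, Paxmar is earned (B9). With Paxmar and Pelhex, Talqor is earned (B2). [4 rule applications]
Pelhex needs fewer.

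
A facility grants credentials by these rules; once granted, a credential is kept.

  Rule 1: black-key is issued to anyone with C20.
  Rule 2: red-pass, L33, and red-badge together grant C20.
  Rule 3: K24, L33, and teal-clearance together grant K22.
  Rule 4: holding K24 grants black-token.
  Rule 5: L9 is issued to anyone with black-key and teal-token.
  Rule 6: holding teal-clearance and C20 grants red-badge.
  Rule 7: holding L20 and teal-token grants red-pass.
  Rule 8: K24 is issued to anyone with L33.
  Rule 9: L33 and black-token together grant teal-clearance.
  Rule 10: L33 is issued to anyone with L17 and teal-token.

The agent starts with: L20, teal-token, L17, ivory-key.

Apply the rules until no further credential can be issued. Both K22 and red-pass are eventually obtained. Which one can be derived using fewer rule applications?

red-pass: Holding L20 and teal-token grants red-pass (Rule 7). [1 rule application]
K22: Holding L17 and teal-token grants L33 (Rule 10). Holding L33 grants K24 (Rule 8). Holding K24 grants black-token (Rule 4). Holding L33 and black-token grants teal-clearance (Rule 9). Holding K24, L33, and teal-clearance grants K22 (Rule 3). [5 rule applications]
red-pass needs fewer.

red-pass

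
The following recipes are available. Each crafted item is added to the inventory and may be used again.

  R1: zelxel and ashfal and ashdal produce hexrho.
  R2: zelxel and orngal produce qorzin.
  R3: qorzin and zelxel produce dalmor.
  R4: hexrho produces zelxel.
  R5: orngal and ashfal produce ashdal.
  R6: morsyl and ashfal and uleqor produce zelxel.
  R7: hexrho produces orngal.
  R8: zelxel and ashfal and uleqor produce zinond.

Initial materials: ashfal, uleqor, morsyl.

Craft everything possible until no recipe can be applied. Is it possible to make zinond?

Using R6, morsyl, ashfal, and uleqor make zelxel.
Using R8, zelxel, ashfal, and uleqor make zinond.

Yes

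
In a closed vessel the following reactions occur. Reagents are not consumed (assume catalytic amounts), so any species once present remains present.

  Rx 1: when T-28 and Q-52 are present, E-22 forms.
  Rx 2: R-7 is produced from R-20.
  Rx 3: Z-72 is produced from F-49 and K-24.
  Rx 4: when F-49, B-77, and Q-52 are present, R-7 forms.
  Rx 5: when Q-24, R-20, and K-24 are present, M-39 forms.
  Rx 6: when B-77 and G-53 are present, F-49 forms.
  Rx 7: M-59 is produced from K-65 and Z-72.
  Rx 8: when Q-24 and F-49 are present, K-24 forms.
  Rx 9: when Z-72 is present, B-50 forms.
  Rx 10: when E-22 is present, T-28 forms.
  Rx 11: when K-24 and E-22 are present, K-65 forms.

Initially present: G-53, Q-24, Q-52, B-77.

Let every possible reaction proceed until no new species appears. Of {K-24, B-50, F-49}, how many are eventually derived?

3

B-77 and G-53 present → F-49 forms (Rx 6).
Q-24 and F-49 present → K-24 forms (Rx 8).
F-49 and K-24 present → Z-72 forms (Rx 3).
Z-72 present → B-50 forms (Rx 9).
K-24: reached.
B-50: reached.
F-49: reached.
All 3 are reached.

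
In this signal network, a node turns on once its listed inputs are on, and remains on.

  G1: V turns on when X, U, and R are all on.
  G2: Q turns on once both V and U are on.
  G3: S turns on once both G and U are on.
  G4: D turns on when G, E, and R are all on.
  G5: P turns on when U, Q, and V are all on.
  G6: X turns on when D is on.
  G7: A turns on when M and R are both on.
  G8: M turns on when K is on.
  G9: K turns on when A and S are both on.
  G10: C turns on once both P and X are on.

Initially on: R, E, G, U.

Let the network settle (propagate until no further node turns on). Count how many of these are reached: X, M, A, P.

2

G4: G, E, and R on → D on.
D is on, so X turns on (G6).
G1: X, U, and R on → V on.
G2: V and U on → Q on.
U, Q, and V are on, so P turns on (G5).
X: reached.
M would need K (G8), but K never turns on.
A would need M and R (G7), but M never turns on.
P: reached.
Reached: X and P — 2 of the 4.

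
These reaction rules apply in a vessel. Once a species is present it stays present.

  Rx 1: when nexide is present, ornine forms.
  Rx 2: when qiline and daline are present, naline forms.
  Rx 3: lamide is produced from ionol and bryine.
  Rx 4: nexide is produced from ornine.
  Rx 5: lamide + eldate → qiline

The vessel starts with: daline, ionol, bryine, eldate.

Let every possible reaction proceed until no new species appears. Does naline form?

Yes

ionol and bryine present → lamide forms (Rx 3).
lamide and eldate present → qiline forms (Rx 5).
qiline and daline present → naline forms (Rx 2).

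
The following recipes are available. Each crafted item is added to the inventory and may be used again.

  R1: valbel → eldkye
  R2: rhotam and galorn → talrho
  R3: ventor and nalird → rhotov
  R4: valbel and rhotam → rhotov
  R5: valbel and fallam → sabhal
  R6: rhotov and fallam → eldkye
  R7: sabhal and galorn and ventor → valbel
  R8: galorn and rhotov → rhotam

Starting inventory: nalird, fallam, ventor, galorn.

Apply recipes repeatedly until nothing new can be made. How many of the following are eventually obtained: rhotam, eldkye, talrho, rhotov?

ventor and nalird → rhotov (R3).
Using R8, galorn and rhotov make rhotam.
rhotov and fallam → eldkye (R6).
Using R2, rhotam and galorn make talrho.
rhotam: reached.
eldkye: reached.
talrho: reached.
rhotov: reached.
All 4 are reached.

4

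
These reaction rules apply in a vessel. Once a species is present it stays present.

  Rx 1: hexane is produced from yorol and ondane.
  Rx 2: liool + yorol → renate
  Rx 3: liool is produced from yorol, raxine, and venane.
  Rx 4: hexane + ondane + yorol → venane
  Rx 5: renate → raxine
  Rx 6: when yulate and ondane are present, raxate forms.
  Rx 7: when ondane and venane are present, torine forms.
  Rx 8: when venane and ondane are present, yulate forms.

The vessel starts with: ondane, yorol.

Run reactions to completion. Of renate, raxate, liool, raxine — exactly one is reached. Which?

raxate

yorol and ondane present → hexane forms (Rx 1).
hexane, ondane, and yorol present → venane forms (Rx 4).
venane and ondane present → yulate forms (Rx 8).
yulate and ondane present → raxate forms (Rx 6).
raxine would need renate (Rx 5), but renate never forms. liool would need yorol, raxine, and venane (Rx 3), but raxine never forms. renate would need liool and yorol (Rx 2), but liool never forms.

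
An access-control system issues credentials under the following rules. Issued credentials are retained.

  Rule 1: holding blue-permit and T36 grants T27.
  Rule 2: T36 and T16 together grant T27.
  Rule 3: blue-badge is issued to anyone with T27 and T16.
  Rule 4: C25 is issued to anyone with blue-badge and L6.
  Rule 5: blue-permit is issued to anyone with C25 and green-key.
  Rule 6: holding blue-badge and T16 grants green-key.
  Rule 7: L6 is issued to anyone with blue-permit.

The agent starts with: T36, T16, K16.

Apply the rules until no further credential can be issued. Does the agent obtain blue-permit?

No

blue-permit would need C25 and green-key (Rule 5), but C25 is never granted.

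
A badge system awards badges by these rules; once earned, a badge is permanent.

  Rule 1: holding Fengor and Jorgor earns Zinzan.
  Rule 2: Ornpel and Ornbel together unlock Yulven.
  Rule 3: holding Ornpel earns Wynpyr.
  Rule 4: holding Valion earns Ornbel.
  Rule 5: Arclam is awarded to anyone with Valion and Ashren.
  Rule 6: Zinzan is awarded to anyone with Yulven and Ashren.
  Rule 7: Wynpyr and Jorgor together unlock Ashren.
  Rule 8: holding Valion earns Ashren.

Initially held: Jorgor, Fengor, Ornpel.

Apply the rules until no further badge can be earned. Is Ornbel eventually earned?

No

Ornbel would need Valion (Rule 4), but Valion is never earned.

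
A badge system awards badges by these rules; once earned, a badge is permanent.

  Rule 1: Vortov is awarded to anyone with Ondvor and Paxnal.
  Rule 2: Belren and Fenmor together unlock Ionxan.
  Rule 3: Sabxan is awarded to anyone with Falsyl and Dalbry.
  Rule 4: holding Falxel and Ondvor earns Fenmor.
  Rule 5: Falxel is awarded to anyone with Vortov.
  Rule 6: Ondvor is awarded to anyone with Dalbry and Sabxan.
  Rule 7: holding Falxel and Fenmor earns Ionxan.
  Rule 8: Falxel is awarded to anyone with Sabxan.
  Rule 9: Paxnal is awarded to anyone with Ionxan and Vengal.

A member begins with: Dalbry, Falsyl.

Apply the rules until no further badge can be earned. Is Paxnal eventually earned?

Paxnal would need Ionxan and Vengal (Rule 9), but Vengal is never earned.

No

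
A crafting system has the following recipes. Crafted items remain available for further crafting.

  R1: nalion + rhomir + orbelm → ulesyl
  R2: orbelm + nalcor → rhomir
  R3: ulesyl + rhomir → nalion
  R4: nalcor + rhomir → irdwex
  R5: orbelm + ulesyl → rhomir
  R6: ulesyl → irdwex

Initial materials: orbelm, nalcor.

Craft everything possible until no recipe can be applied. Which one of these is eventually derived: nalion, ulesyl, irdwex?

irdwex

orbelm + nalcor → rhomir (R2).
nalcor + rhomir → irdwex (R4).
nalion would need ulesyl and rhomir (R3), but ulesyl is never obtained. ulesyl would need nalion, rhomir, and orbelm (R1), but nalion is never obtained.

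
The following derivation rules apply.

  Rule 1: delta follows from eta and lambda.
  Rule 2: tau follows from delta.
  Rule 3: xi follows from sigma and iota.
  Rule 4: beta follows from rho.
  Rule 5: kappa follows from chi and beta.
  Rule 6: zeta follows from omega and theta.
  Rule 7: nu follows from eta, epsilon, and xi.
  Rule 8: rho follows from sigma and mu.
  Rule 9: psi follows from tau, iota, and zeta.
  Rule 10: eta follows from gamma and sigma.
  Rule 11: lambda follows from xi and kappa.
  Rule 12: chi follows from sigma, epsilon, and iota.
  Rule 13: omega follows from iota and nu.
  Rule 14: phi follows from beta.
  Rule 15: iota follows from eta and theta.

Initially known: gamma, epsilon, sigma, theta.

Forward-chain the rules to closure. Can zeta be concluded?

gamma and sigma hold, so eta follows (Rule 10).
From eta and theta, Rule 15 gives iota.
sigma and iota hold, so xi follows (Rule 3).
eta, epsilon, and xi hold, so nu follows (Rule 7).
iota and nu hold, so omega follows (Rule 13).
omega and theta hold, so zeta follows (Rule 6).

Yes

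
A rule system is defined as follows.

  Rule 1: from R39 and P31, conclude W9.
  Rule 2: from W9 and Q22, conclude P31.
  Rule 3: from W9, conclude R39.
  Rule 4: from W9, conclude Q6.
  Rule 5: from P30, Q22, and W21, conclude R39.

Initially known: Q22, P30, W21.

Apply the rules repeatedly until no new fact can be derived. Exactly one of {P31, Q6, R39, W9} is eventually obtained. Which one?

R39

From P30, Q22, and W21, Rule 5 gives R39.
W9 would need R39 and P31 (Rule 1), but P31 is never established. Q6 would need W9 (Rule 4), but W9 is never established. P31 would need W9 and Q22 (Rule 2), but W9 is never established.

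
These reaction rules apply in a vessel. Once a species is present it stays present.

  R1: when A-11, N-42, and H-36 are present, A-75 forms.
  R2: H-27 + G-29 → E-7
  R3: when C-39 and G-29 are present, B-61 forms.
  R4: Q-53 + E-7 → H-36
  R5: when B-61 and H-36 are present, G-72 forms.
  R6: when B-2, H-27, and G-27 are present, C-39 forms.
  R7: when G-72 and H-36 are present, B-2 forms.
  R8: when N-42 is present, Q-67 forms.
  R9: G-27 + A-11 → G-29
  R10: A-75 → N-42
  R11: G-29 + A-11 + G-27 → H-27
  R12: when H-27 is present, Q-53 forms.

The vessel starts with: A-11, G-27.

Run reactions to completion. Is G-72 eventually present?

No

G-72 would need B-61 and H-36 (R5), but B-61 never forms.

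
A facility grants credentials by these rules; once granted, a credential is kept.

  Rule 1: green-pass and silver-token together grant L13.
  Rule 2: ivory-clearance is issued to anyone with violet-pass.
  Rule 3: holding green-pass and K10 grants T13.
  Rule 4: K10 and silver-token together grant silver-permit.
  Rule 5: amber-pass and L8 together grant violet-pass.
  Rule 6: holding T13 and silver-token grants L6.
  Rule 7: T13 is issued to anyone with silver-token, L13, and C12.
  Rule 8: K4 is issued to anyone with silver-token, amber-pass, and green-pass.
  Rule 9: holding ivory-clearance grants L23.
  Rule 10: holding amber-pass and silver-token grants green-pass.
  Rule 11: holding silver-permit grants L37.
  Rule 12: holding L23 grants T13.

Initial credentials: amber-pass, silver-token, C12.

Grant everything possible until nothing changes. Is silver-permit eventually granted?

silver-permit would need K10 and silver-token (Rule 4), but K10 is never granted.

No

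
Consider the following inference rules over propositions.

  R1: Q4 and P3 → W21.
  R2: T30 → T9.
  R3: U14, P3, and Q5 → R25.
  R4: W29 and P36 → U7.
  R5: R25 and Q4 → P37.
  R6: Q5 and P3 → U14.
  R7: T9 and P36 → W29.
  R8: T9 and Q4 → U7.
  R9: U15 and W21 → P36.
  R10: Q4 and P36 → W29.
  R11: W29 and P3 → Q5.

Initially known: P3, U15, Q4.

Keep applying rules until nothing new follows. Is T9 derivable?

T9 would need T30 (R2), but T30 is never established.

No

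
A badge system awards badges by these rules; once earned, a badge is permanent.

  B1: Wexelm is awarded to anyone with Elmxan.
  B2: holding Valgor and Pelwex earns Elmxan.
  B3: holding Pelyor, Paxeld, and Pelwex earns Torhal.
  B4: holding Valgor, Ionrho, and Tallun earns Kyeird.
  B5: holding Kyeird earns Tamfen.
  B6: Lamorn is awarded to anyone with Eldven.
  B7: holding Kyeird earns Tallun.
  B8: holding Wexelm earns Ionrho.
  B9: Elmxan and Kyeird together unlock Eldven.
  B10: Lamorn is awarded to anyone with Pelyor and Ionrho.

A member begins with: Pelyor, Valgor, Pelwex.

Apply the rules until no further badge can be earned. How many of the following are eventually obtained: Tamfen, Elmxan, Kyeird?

1

With Valgor and Pelwex, Elmxan is earned (B2).
Tamfen would need Kyeird (B5), but Kyeird is never earned.
Elmxan: reached.
Kyeird would need Valgor, Ionrho, and Tallun (B4), but Tallun is never earned.
Reached: Elmxan — 1 of the 3.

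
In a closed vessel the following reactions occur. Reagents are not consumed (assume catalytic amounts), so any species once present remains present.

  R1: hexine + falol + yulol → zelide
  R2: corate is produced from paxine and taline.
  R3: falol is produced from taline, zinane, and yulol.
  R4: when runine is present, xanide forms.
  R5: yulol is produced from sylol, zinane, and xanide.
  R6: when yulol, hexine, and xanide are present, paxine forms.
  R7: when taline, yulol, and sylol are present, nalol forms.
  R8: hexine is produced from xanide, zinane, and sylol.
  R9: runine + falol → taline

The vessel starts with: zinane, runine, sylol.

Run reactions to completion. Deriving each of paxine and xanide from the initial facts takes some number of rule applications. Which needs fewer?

xanide: runine present → xanide forms (R4). [1 rule application]
paxine: runine present → xanide forms (R4). sylol, zinane, and xanide present → yulol forms (R5). xanide, zinane, and sylol present → hexine forms (R8). yulol, hexine, and xanide present → paxine forms (R6). [4 rule applications]
xanide needs fewer.

xanide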